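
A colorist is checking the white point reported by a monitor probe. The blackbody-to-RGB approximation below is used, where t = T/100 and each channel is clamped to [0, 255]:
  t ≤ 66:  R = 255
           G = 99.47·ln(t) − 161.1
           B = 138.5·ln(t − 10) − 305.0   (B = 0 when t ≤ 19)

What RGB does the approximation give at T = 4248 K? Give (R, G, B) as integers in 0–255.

(255, 212, 177)

t = 4248/100 = 42.48; the t ≤ 66 branch applies.
R = 255 by definition for t ≤ 66.
G = 99.47·ln 42.48 − 161.1 = 99.47·3.7490 − 161.1 = 211.816.
B = 138.5·ln(42.48 − 10) − 305.0 = 138.5·ln 32.48 − 305.0 = 138.5·3.4806 − 305.0 = 177.066.
Rounded: (255, 212, 177).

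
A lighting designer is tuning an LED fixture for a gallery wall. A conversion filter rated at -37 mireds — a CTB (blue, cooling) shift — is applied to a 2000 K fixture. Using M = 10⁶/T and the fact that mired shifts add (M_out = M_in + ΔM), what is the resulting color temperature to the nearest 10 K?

2160 K

M_in = 10⁶/2000 = 500.00 mireds.
M_out = 500.00 + (-37) = 463.00 mireds.
T_out = 10⁶/463.00 = 2159.8 K → 2160 K.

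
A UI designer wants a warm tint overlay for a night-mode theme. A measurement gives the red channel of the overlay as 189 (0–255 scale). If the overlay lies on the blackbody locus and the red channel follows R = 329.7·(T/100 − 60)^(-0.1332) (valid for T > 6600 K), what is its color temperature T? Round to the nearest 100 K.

12500 K

(t − 60)^(-0.1332) = 189/329.7 = 0.57325.
t − 60 = 0.57325^(1/-0.1332) = 0.57325^(-7.508) = 65.199, so t = 125.199.
T = 100·t = 12520 K → 12500 K to the nearest 100 K.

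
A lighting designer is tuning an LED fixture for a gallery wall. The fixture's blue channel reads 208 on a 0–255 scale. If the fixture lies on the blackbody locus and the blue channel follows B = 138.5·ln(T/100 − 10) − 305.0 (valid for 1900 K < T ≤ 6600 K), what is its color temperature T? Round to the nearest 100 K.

ln(t − 10) = (208 + 305.0) / 138.5 = 3.7040.
t − 10 = e^3.7040 = 40.608, so t = 50.608.
T = 100·t = 5061 K → 5100 K to the nearest 100 K.

5100 K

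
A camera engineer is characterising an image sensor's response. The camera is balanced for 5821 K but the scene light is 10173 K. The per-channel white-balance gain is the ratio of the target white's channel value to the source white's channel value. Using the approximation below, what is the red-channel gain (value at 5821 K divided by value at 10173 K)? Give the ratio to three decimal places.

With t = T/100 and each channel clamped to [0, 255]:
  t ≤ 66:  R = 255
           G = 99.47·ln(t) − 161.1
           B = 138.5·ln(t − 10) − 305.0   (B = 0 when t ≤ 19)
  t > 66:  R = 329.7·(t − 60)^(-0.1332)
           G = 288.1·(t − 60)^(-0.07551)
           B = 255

At 10173 K (t = 101.73):
  R = 329.7·(101.73 − 60)^(-0.1332) = 329.7·41.73^(-0.1332) = 329.7·0.60835 = 200.574.
At 5821 K (t = 58.21):
  R = 255 by definition for t ≤ 66.
Gain = 255.000 / 200.574 = 1.2713 → 1.271.

1.271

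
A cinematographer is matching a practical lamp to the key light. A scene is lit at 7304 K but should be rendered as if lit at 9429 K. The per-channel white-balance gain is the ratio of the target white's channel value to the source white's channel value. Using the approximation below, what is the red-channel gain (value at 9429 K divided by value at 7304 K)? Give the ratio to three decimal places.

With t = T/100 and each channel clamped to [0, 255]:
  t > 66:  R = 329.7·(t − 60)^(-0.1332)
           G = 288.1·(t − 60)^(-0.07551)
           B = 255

At 7304 K (t = 73.04):
  R = 329.7·(73.04 − 60)^(-0.1332) = 329.7·13.04^(-0.1332) = 329.7·0.71031 = 234.188.
At 9429 K (t = 94.29):
  R = 329.7·(94.29 − 60)^(-0.1332) = 329.7·34.29^(-0.1332) = 329.7·0.62448 = 205.890.
Gain = 205.890 / 234.188 = 0.8792 → 0.879.

0.879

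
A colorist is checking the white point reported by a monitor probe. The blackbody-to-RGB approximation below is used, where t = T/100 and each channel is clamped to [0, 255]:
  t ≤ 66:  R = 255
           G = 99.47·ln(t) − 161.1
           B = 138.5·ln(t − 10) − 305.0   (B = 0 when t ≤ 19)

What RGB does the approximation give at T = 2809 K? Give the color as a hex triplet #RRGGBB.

#FFAB60

t = 2809/100 = 28.09; the t ≤ 66 branch applies.
R = 255 by definition for t ≤ 66.
G = 99.47·ln 28.09 − 161.1 = 99.47·3.3354 − 161.1 = 170.674.
B = 138.5·ln(28.09 − 10) − 305.0 = 138.5·ln 18.09 − 305.0 = 138.5·2.8954 − 305.0 = 96.007.
Rounded: (255, 171, 96).
In hex: #FFAB60.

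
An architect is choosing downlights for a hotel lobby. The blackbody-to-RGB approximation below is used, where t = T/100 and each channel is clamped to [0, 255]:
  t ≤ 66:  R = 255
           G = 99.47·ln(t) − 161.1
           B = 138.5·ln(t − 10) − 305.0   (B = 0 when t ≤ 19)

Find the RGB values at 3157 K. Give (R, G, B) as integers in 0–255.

t = 3157/100 = 31.57; the t ≤ 66 branch applies.
R = 255 by definition for t ≤ 66.
G = 99.47·ln 31.57 − 161.1 = 99.47·3.4522 − 161.1 = 182.291.
B = 138.5·ln(31.57 − 10) − 305.0 = 138.5·ln 21.57 − 305.0 = 138.5·3.0713 − 305.0 = 120.376.
Rounded: (255, 182, 120).

(255, 182, 120)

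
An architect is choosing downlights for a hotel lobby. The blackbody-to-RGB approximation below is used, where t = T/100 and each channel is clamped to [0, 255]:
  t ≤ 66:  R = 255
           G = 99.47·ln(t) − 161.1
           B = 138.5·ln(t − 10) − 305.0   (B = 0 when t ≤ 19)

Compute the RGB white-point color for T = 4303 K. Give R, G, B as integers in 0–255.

R=255, G=213, B=179

t = 4303/100 = 43.03; the t ≤ 66 branch applies.
R = 255 by definition for t ≤ 66.
G = 99.47·ln 43.03 − 161.1 = 99.47·3.7619 − 161.1 = 213.096.
B = 138.5·ln(43.03 − 10) − 305.0 = 138.5·ln 33.03 − 305.0 = 138.5·3.4974 − 305.0 = 179.392.
Rounded: (255, 213, 179).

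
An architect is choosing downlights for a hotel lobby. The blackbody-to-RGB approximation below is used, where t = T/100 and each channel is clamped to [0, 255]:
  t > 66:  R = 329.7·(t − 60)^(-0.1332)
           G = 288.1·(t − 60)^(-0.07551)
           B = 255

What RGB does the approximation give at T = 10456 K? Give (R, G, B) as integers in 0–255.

(199, 216, 255)

t = 10456/100 = 104.56; the t > 66 branch applies.
R = 329.7·(104.56 − 60)^(-0.1332) = 329.7·44.56^(-0.1332) = 329.7·0.60306 = 198.829.
G = 288.1·(104.56 − 60)^(-0.07551) = 288.1·44.56^(-0.07551) = 288.1·0.75074 = 216.287.
B = 255 by definition for t > 66.
Rounded: (199, 216, 255).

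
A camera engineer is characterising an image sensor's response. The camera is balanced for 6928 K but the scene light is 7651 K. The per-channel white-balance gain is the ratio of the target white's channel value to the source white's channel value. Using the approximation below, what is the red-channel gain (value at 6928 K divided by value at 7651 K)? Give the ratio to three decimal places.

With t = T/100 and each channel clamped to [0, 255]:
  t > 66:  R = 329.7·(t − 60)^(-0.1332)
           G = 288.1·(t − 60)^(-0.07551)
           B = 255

At 7651 K (t = 76.51):
  R = 329.7·(76.51 − 60)^(-0.1332) = 329.7·16.51^(-0.1332) = 329.7·0.68833 = 226.942.
At 6928 K (t = 69.28):
  R = 329.7·(69.28 − 60)^(-0.1332) = 329.7·9.28^(-0.1332) = 329.7·0.74323 = 245.043.
Gain = 245.043 / 226.942 = 1.0798 → 1.080.

1.080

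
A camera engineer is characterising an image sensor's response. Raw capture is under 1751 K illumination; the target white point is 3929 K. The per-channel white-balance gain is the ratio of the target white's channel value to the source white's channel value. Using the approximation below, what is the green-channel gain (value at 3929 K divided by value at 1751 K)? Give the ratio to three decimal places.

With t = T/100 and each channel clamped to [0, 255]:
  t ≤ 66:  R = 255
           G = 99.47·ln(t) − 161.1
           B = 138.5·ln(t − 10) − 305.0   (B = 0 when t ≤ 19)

1.650

At 1751 K (t = 17.51):
  G = 99.47·ln 17.51 − 161.1 = 99.47·2.8628 − 161.1 = 123.660.
At 3929 K (t = 39.29):
  G = 99.47·ln 39.29 − 161.1 = 99.47·3.6710 − 161.1 = 204.051.
Gain = 204.051 / 123.660 = 1.6501 → 1.650.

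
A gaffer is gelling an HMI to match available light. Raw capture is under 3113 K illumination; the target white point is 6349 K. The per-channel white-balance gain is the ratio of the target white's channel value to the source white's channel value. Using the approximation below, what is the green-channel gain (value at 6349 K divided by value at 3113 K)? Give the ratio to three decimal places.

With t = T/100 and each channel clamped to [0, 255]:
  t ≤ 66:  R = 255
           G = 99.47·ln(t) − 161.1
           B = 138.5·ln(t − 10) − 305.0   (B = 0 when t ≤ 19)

1.392

At 3113 K (t = 31.13):
  G = 99.47·ln 31.13 − 161.1 = 99.47·3.4382 − 161.1 = 180.895.
At 6349 K (t = 63.49):
  G = 99.47·ln 63.49 − 161.1 = 99.47·4.1509 − 161.1 = 251.788.
Gain = 251.788 / 180.895 = 1.3919 → 1.392.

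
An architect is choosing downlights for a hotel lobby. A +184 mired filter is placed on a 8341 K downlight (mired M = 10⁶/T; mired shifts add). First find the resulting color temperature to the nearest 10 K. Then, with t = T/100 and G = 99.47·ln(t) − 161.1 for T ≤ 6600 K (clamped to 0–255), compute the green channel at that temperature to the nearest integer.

186

M_in = 10⁶/8341 = 119.89; M_out = 119.89 + (+184) = 303.89.
T_out = 10⁶/303.89 = 3290.7 K → 3290 K; t = 32.9.
G = 99.47·ln 32.9 − 161.1 = 99.47·3.4935 − 161.1 = 186.396.
Rounded: 186.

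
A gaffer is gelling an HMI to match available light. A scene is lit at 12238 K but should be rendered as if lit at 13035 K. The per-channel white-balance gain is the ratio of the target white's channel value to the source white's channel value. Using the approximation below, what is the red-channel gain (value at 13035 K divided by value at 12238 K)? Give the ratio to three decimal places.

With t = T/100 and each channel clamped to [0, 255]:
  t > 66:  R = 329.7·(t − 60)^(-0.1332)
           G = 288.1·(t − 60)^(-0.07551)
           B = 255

0.984

At 12238 K (t = 122.38):
  R = 329.7·(122.38 − 60)^(-0.1332) = 329.7·62.38^(-0.1332) = 329.7·0.57663 = 190.116.
At 13035 K (t = 130.35):
  R = 329.7·(130.35 − 60)^(-0.1332) = 329.7·70.35^(-0.1332) = 329.7·0.56747 = 187.096.
Gain = 187.096 / 190.116 = 0.9841 → 0.984.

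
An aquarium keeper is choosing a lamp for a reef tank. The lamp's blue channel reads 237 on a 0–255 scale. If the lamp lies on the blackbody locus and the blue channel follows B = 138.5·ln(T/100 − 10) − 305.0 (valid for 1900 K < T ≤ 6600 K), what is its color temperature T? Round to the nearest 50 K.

ln(t − 10) = (237 + 305.0) / 138.5 = 3.9134.
t − 10 = e^3.9134 = 50.067, so t = 60.067.
T = 100·t = 6007 K → 6000 K to the nearest 50 K.

6000 K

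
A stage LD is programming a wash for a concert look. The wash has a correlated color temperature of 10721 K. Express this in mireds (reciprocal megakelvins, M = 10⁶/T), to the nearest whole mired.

93 mireds

M = 10⁶ / 10721 = 93.275 → 93 mireds.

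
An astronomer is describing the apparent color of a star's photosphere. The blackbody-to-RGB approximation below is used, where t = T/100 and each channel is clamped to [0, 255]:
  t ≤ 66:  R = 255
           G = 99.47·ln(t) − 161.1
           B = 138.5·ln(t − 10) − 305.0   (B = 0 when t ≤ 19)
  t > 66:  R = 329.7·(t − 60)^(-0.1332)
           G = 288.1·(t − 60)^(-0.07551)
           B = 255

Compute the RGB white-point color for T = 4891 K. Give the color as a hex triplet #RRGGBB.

#FFE2CA

t = 4891/100 = 48.91; the t ≤ 66 branch applies.
R = 255 by definition for t ≤ 66.
G = 99.47·ln 48.91 − 161.1 = 99.47·3.8900 − 161.1 = 225.836.
B = 138.5·ln(48.91 − 10) − 305.0 = 138.5·ln 38.91 − 305.0 = 138.5·3.6613 − 305.0 = 202.083.
Rounded: (255, 226, 202).
In hex: #FFE2CA.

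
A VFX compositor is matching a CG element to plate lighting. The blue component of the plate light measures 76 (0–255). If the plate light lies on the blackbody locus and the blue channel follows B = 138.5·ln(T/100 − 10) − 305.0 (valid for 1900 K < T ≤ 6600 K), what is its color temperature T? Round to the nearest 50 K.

ln(t − 10) = (76 + 305.0) / 138.5 = 2.7509.
t − 10 = e^2.7509 = 15.657, so t = 25.657.
T = 100·t = 2566 K → 2550 K to the nearest 50 K.

2550 K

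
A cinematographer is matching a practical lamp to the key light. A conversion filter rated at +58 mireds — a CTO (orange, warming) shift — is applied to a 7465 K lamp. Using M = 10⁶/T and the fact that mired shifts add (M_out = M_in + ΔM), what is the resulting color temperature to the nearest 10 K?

M_in = 10⁶/7465 = 133.96 mireds.
M_out = 133.96 + (+58) = 191.96 mireds.
T_out = 10⁶/191.96 = 5209.5 K → 5210 K.

5210 K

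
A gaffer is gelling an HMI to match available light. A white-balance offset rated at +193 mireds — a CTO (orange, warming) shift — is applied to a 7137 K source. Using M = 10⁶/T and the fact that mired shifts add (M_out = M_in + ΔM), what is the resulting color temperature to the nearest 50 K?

3000 K

M_in = 10⁶/7137 = 140.11 mireds.
M_out = 140.11 + (+193) = 333.11 mireds.
T_out = 10⁶/333.11 = 3002.0 K → 3000 K.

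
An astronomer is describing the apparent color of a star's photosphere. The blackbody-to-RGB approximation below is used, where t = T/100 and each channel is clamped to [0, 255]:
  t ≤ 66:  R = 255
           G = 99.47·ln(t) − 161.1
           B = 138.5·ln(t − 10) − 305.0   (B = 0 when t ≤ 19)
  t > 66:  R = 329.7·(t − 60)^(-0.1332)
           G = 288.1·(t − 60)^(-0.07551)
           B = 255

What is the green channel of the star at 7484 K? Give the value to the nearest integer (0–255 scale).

235

t = 7484/100 = 74.84; the t > 66 branch applies.
G = 288.1·(74.84 − 60)^(-0.07551) = 288.1·14.84^(-0.07551) = 288.1·0.81573 = 235.011.
Rounded: 235.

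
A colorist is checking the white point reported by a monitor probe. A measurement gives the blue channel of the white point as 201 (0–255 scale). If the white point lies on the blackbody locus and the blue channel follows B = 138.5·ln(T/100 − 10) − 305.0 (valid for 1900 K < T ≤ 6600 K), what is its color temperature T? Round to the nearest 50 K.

ln(t − 10) = (201 + 305.0) / 138.5 = 3.6534.
t − 10 = e^3.6534 = 38.607, so t = 48.607.
T = 100·t = 4861 K → 4850 K to the nearest 50 K.

4850 K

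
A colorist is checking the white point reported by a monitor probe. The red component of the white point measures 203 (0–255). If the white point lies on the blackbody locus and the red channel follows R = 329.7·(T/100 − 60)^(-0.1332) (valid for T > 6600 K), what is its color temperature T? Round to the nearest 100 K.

(t − 60)^(-0.1332) = 203/329.7 = 0.61571.
t − 60 = 0.61571^(1/-0.1332) = 0.61571^(-7.508) = 38.129, so t = 98.129.
T = 100·t = 9813 K → 9800 K to the nearest 100 K.

9800 K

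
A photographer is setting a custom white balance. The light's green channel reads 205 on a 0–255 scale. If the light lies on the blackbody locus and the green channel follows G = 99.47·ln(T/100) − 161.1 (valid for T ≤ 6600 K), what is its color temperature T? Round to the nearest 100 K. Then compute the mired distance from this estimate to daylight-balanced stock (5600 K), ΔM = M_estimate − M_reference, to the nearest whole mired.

ln t = (205 + 161.1) / 99.47 = 3.6805.
t = e^3.6805 = 39.666.
T = 100·t = 3967 K → 4000 K to the nearest 100 K.
M_estimate = 10⁶/4000 = 250.00; M_reference = 10⁶/5600 = 178.57.
ΔM = 250.00 − 178.57 = 71.43 → +71 mireds.

+71 mireds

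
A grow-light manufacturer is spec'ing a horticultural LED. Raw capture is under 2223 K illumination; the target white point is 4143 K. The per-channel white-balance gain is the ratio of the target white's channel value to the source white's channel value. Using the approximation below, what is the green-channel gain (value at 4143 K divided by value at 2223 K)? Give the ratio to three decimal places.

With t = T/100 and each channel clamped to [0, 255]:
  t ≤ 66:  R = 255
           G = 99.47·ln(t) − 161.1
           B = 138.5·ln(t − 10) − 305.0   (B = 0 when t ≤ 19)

1.420

At 2223 K (t = 22.23):
  G = 99.47·ln 22.23 − 161.1 = 99.47·3.1014 − 161.1 = 147.401.
At 4143 K (t = 41.43):
  G = 99.47·ln 41.43 − 161.1 = 99.47·3.7240 − 161.1 = 209.327.
Gain = 209.327 / 147.401 = 1.4201 → 1.420.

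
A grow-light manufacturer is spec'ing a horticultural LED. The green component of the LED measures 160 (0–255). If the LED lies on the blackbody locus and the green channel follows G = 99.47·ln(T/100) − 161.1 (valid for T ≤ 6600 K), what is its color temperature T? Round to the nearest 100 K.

2500 K

ln t = (160 + 161.1) / 99.47 = 3.2281.
t = e^3.2281 = 25.232.
T = 100·t = 2523 K → 2500 K to the nearest 100 K.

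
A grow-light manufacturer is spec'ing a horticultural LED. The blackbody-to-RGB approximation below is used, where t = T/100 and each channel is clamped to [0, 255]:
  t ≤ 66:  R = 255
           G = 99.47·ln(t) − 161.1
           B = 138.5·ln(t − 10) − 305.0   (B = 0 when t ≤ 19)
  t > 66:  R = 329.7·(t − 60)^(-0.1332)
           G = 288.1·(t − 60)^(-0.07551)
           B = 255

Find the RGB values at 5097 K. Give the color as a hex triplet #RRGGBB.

t = 5097/100 = 50.97; the t ≤ 66 branch applies.
R = 255 by definition for t ≤ 66.
G = 99.47·ln 50.97 − 161.1 = 99.47·3.9312 − 161.1 = 229.940.
B = 138.5·ln(50.97 − 10) − 305.0 = 138.5·ln 40.97 − 305.0 = 138.5·3.7128 − 305.0 = 209.228.
Rounded: (255, 230, 209).
In hex: #FFE6D1.

#FFE6D1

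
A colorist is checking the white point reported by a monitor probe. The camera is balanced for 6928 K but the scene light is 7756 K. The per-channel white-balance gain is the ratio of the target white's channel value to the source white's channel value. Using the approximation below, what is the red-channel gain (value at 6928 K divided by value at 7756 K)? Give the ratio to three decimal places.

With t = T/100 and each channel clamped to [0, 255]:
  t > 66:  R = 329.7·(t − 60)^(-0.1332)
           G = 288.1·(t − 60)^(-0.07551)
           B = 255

At 7756 K (t = 77.56):
  R = 329.7·(77.56 − 60)^(-0.1332) = 329.7·17.56^(-0.1332) = 329.7·0.68270 = 225.086.
At 6928 K (t = 69.28):
  R = 329.7·(69.28 − 60)^(-0.1332) = 329.7·9.28^(-0.1332) = 329.7·0.74323 = 245.043.
Gain = 245.043 / 225.086 = 1.0887 → 1.089.

1.089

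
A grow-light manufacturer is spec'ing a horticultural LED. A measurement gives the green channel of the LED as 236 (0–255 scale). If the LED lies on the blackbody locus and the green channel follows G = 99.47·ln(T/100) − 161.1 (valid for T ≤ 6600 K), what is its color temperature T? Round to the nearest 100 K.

ln t = (236 + 161.1) / 99.47 = 3.9922.
t = e^3.9922 = 54.172.
T = 100·t = 5417 K → 5400 K to the nearest 100 K.

5400 K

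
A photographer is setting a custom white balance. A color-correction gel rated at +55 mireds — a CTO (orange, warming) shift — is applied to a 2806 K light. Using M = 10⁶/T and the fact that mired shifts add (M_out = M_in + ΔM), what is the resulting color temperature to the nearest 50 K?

M_in = 10⁶/2806 = 356.38 mireds.
M_out = 356.38 + (+55) = 411.38 mireds.
T_out = 10⁶/411.38 = 2430.8 K → 2450 K.

2450 K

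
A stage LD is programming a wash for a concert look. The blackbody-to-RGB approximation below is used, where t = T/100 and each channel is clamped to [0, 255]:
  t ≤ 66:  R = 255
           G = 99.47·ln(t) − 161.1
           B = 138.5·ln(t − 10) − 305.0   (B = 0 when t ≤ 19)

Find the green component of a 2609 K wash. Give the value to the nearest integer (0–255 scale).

t = 2609/100 = 26.09; the t ≤ 66 branch applies.
G = 99.47·ln 26.09 − 161.1 = 99.47·3.2616 − 161.1 = 163.327.
Rounded: 163.

163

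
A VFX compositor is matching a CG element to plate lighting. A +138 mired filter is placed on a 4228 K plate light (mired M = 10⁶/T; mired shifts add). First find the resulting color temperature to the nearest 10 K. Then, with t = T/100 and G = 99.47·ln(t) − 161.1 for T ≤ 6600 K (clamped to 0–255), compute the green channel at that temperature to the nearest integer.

M_in = 10⁶/4228 = 236.52; M_out = 236.52 + (+138) = 374.52.
T_out = 10⁶/374.52 = 2670.1 K → 2670 K; t = 26.7.
G = 99.47·ln 26.7 − 161.1 = 99.47·3.2847 − 161.1 = 165.625.
Rounded: 166.

166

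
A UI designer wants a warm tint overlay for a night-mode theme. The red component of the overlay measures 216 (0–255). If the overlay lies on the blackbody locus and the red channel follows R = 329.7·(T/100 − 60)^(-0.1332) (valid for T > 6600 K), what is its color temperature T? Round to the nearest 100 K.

8400 K

(t − 60)^(-0.1332) = 216/329.7 = 0.65514.
t − 60 = 0.65514^(1/-0.1332) = 0.65514^(-7.508) = 23.926, so t = 83.926.
T = 100·t = 8393 K → 8400 K to the nearest 100 K.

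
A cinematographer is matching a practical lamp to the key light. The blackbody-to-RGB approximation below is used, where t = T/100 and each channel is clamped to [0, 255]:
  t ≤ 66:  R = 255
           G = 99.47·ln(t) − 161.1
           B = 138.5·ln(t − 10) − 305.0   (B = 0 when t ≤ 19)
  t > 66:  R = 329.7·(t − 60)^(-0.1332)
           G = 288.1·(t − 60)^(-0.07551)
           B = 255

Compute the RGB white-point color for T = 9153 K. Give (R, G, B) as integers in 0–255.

(208, 222, 255)

t = 9153/100 = 91.53; the t > 66 branch applies.
R = 329.7·(91.53 − 60)^(-0.1332) = 329.7·31.53^(-0.1332) = 329.7·0.63150 = 208.204.
G = 288.1·(91.53 − 60)^(-0.07551) = 288.1·31.53^(-0.07551) = 288.1·0.77060 = 222.011.
B = 255 by definition for t > 66.
Rounded: (208, 222, 255).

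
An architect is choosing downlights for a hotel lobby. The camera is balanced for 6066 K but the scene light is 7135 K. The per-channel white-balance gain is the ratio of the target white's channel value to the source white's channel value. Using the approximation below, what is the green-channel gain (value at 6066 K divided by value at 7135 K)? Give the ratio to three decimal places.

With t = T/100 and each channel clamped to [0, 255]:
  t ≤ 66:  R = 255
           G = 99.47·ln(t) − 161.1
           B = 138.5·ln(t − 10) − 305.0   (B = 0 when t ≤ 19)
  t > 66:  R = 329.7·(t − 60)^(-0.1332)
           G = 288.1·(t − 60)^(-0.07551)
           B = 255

1.031

At 7135 K (t = 71.35):
  G = 288.1·(71.35 − 60)^(-0.07551) = 288.1·11.35^(-0.07551) = 288.1·0.83241 = 239.817.
At 6066 K (t = 60.66):
  G = 99.47·ln 60.66 − 161.1 = 99.47·4.1053 − 161.1 = 247.253.
Gain = 247.253 / 239.817 = 1.0310 → 1.031.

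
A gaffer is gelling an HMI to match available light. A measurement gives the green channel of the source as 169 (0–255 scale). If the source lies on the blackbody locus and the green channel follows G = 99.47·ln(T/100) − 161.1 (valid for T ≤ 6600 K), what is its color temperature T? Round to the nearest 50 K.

2750 K

ln t = (169 + 161.1) / 99.47 = 3.3186.
t = e^3.3186 = 27.621.
T = 100·t = 2762 K → 2750 K to the nearest 50 K.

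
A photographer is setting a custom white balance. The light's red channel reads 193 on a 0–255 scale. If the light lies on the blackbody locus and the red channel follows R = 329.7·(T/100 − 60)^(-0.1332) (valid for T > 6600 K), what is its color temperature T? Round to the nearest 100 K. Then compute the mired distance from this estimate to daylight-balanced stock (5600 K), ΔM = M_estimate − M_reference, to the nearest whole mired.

(t − 60)^(-0.1332) = 193/329.7 = 0.58538.
t − 60 = 0.58538^(1/-0.1332) = 0.58538^(-7.508) = 55.713, so t = 115.713.
T = 100·t = 11571 K → 11600 K to the nearest 100 K.
M_estimate = 10⁶/11600 = 86.21; M_reference = 10⁶/5600 = 178.57.
ΔM = 86.21 − 178.57 = -92.36 → -92 mireds.

-92 mireds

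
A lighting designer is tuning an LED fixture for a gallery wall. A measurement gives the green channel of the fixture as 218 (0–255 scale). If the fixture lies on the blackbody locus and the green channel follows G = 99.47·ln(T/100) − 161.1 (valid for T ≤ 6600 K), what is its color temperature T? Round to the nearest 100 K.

4500 K

ln t = (218 + 161.1) / 99.47 = 3.8112.
t = e^3.8112 = 45.205.
T = 100·t = 4520 K → 4500 K to the nearest 100 K.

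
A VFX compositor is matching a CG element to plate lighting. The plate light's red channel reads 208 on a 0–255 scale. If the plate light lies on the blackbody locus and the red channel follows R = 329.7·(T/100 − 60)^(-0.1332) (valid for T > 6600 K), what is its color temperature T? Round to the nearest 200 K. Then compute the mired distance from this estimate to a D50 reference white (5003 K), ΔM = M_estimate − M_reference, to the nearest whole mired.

(t − 60)^(-0.1332) = 208/329.7 = 0.63088.
t − 60 = 0.63088^(1/-0.1332) = 0.63088^(-7.508) = 31.763, so t = 91.763.
T = 100·t = 9176 K → 9200 K to the nearest 200 K.
M_estimate = 10⁶/9200 = 108.70; M_reference = 10⁶/5003 = 199.88.
ΔM = 108.70 − 199.88 = -91.18 → -91 mireds.

-91 mireds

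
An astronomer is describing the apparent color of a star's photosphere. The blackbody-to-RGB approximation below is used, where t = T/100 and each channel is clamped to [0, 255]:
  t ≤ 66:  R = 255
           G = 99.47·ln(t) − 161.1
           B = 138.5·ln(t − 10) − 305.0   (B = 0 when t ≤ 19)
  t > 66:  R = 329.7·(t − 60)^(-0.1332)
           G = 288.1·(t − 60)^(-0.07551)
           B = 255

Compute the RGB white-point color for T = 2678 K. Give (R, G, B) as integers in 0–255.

t = 2678/100 = 26.78; the t ≤ 66 branch applies.
R = 255 by definition for t ≤ 66.
G = 99.47·ln 26.78 − 161.1 = 99.47·3.2877 − 161.1 = 165.923.
B = 138.5·ln(26.78 − 10) − 305.0 = 138.5·ln 16.78 − 305.0 = 138.5·2.8202 − 305.0 = 85.596.
Rounded: (255, 166, 86).

(255, 166, 86)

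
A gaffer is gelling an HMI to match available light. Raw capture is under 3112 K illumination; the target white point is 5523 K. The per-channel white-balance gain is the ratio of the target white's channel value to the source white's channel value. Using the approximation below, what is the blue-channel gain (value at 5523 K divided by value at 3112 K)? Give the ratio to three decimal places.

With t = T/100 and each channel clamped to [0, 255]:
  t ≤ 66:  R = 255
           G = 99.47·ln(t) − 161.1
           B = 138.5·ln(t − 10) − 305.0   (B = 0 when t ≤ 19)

1.898

At 3112 K (t = 31.12):
  B = 138.5·ln(31.12 − 10) − 305.0 = 138.5·ln 21.12 − 305.0 = 138.5·3.0502 − 305.0 = 117.456.
At 5523 K (t = 55.23):
  B = 138.5·ln(55.23 − 10) − 305.0 = 138.5·ln 45.23 − 305.0 = 138.5·3.8118 − 305.0 = 222.929.
Gain = 222.929 / 117.456 = 1.8980 → 1.898.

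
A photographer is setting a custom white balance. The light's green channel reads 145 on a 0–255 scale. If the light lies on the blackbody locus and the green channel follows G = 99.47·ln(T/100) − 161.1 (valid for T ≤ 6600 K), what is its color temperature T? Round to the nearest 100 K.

ln t = (145 + 161.1) / 99.47 = 3.0773.
t = e^3.0773 = 21.700.
T = 100·t = 2170 K → 2200 K to the nearest 100 K.

2200 K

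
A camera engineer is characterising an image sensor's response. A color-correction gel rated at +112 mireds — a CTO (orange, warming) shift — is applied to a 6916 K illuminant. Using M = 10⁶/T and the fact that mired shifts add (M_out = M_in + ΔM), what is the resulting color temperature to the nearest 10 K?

M_in = 10⁶/6916 = 144.59 mireds.
M_out = 144.59 + (+112) = 256.59 mireds.
T_out = 10⁶/256.59 = 3897.2 K → 3900 K.

3900 K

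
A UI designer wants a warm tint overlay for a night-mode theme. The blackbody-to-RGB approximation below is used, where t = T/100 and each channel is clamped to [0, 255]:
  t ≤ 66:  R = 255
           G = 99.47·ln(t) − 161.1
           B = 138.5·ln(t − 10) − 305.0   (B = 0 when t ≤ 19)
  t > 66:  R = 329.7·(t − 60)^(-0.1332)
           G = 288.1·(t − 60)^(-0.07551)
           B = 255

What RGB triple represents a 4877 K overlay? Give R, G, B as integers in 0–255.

t = 4877/100 = 48.77; the t ≤ 66 branch applies.
R = 255 by definition for t ≤ 66.
G = 99.47·ln 48.77 − 161.1 = 99.47·3.8871 − 161.1 = 225.551.
B = 138.5·ln(48.77 − 10) − 305.0 = 138.5·ln 38.77 − 305.0 = 138.5·3.6576 − 305.0 = 201.584.
Rounded: (255, 226, 202).

R=255, G=226, B=202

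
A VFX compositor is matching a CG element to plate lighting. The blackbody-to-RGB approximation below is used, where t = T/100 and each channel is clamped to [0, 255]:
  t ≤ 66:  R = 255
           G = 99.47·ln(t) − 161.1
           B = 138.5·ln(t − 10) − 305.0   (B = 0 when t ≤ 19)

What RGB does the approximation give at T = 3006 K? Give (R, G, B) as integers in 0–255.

(255, 177, 110)

t = 3006/100 = 30.06; the t ≤ 66 branch applies.
R = 255 by definition for t ≤ 66.
G = 99.47·ln 30.06 − 161.1 = 99.47·3.4032 − 161.1 = 177.416.
B = 138.5·ln(30.06 − 10) − 305.0 = 138.5·ln 20.06 − 305.0 = 138.5·2.9987 − 305.0 = 110.324.
Rounded: (255, 177, 110).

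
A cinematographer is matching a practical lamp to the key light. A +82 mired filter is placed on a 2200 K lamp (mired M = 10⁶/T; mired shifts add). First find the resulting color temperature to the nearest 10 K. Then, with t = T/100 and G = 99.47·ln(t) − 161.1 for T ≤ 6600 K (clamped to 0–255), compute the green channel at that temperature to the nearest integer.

M_in = 10⁶/2200 = 454.55; M_out = 454.55 + (+82) = 536.55.
T_out = 10⁶/536.55 = 1863.8 K → 1860 K; t = 18.6.
G = 99.47·ln 18.6 − 161.1 = 99.47·2.9232 − 161.1 = 129.667.
Rounded: 130.

130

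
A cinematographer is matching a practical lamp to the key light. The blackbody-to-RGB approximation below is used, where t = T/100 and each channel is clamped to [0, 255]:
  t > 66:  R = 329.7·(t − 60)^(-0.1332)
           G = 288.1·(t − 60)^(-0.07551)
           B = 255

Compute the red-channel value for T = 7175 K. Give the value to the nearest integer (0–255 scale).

t = 7175/100 = 71.75; the t > 66 branch applies.
R = 329.7·(71.75 − 60)^(-0.1332) = 329.7·11.75^(-0.1332) = 329.7·0.72023 = 237.460.
Rounded: 237.

237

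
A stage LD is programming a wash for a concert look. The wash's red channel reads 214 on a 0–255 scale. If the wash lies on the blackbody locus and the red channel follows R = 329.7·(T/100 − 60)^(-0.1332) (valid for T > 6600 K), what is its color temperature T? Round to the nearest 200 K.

(t − 60)^(-0.1332) = 214/329.7 = 0.64907.
t − 60 = 0.64907^(1/-0.1332) = 0.64907^(-7.508) = 25.657, so t = 85.657.
T = 100·t = 8566 K → 8600 K to the nearest 200 K.

8600 K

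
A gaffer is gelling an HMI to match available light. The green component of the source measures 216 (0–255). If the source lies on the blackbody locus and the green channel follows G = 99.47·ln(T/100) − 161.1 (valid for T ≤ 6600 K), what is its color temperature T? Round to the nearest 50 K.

4450 K

ln t = (216 + 161.1) / 99.47 = 3.7911.
t = e^3.7911 = 44.305.
T = 100·t = 4430 K → 4450 K to the nearest 50 K.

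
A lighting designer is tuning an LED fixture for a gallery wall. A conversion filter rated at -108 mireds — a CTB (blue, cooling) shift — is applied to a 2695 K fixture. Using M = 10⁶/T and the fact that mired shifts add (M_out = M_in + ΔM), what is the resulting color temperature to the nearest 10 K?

3800 K

M_in = 10⁶/2695 = 371.06 mireds.
M_out = 371.06 + (-108) = 263.06 mireds.
T_out = 10⁶/263.06 = 3801.5 K → 3800 K.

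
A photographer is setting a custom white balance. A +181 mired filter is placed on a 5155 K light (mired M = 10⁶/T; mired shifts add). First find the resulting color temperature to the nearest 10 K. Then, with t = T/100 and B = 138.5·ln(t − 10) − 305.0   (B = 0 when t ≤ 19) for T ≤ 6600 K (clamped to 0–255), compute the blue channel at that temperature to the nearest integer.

M_in = 10⁶/5155 = 193.99; M_out = 193.99 + (+181) = 374.99.
T_out = 10⁶/374.99 = 2666.8 K → 2670 K; t = 26.7.
B = 138.5·ln(26.7 − 10) − 305.0 = 138.5·ln 16.7 − 305.0 = 138.5·2.8154 − 305.0 = 84.934.
Rounded: 85.

85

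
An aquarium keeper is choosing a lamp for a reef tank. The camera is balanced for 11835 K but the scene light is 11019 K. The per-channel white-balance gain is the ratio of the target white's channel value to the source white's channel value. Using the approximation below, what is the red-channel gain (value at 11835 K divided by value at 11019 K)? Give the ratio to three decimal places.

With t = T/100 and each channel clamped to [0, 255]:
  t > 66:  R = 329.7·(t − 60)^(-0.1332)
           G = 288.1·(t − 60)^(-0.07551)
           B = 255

At 11019 K (t = 110.19):
  R = 329.7·(110.19 − 60)^(-0.1332) = 329.7·50.19^(-0.1332) = 329.7·0.59358 = 195.703.
At 11835 K (t = 118.35):
  R = 329.7·(118.35 − 60)^(-0.1332) = 329.7·58.35^(-0.1332) = 329.7·0.58179 = 191.815.
Gain = 191.815 / 195.703 = 0.9801 → 0.980.

0.980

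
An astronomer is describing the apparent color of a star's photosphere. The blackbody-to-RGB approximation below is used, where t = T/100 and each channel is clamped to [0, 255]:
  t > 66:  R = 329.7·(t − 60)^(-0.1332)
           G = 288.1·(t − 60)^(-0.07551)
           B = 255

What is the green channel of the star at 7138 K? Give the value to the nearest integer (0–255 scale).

t = 7138/100 = 71.38; the t > 66 branch applies.
G = 288.1·(71.38 − 60)^(-0.07551) = 288.1·11.38^(-0.07551) = 288.1·0.83224 = 239.770.
Rounded: 240.

240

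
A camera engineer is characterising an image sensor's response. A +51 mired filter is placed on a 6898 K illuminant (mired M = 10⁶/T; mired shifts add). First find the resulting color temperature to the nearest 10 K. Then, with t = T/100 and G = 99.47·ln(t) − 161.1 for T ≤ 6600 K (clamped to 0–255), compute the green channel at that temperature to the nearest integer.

230

M_in = 10⁶/6898 = 144.97; M_out = 144.97 + (+51) = 195.97.
T_out = 10⁶/195.97 = 5102.8 K → 5100 K; t = 51.
G = 99.47·ln 51 − 161.1 = 99.47·3.9318 − 161.1 = 229.999.
Rounded: 230.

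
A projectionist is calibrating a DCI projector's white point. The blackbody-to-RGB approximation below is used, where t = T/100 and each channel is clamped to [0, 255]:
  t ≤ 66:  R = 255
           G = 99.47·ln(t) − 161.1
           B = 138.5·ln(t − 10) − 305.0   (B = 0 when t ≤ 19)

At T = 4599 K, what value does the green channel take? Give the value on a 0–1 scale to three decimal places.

0.862

t = 4599/100 = 45.99; the t ≤ 66 branch applies.
G = 99.47·ln 45.99 − 161.1 = 99.47·3.8284 − 161.1 = 219.713.
On a 0–1 scale: 219.713/255 = 0.8616 → 0.862.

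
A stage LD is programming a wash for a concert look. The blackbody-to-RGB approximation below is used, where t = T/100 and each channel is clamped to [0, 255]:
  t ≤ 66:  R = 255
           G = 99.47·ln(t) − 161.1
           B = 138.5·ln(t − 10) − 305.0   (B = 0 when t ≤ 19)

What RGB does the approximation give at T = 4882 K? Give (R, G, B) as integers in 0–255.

t = 4882/100 = 48.82; the t ≤ 66 branch applies.
R = 255 by definition for t ≤ 66.
G = 99.47·ln 48.82 − 161.1 = 99.47·3.8881 − 161.1 = 225.653.
B = 138.5·ln(48.82 − 10) − 305.0 = 138.5·ln 38.82 − 305.0 = 138.5·3.6589 − 305.0 = 201.763.
Rounded: (255, 226, 202).

(255, 226, 202)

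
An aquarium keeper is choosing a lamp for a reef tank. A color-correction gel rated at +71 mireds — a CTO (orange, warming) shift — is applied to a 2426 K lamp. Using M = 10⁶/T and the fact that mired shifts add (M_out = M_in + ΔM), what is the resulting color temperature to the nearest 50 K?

2050 K

M_in = 10⁶/2426 = 412.20 mireds.
M_out = 412.20 + (+71) = 483.20 mireds.
T_out = 10⁶/483.20 = 2069.5 K → 2050 K.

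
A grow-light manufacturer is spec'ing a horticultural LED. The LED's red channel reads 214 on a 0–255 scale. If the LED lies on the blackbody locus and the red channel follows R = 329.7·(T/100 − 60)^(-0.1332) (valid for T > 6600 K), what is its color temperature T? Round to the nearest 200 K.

8600 K

(t − 60)^(-0.1332) = 214/329.7 = 0.64907.
t − 60 = 0.64907^(1/-0.1332) = 0.64907^(-7.508) = 25.657, so t = 85.657.
T = 100·t = 8566 K → 8600 K to the nearest 200 K.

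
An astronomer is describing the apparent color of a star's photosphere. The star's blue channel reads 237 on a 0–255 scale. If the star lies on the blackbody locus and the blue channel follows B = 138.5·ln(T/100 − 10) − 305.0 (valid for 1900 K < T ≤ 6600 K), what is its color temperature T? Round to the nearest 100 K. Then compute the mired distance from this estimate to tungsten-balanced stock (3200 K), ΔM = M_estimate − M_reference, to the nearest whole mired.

ln(t − 10) = (237 + 305.0) / 138.5 = 3.9134.
t − 10 = e^3.9134 = 50.067, so t = 60.067.
T = 100·t = 6007 K → 6000 K to the nearest 100 K.
M_estimate = 10⁶/6000 = 166.67; M_reference = 10⁶/3200 = 312.50.
ΔM = 166.67 − 312.50 = -145.83 → -146 mireds.

-146 mireds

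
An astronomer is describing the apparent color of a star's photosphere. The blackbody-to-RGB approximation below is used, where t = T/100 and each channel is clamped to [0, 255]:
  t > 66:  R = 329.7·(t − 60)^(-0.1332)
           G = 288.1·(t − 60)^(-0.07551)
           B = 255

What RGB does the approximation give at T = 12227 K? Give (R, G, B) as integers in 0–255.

t = 12227/100 = 122.27; the t > 66 branch applies.
R = 329.7·(122.27 − 60)^(-0.1332) = 329.7·62.27^(-0.1332) = 329.7·0.57677 = 190.161.
G = 288.1·(122.27 − 60)^(-0.07551) = 288.1·62.27^(-0.07551) = 288.1·0.73200 = 210.891.
B = 255 by definition for t > 66.
Rounded: (190, 211, 255).

(190, 211, 255)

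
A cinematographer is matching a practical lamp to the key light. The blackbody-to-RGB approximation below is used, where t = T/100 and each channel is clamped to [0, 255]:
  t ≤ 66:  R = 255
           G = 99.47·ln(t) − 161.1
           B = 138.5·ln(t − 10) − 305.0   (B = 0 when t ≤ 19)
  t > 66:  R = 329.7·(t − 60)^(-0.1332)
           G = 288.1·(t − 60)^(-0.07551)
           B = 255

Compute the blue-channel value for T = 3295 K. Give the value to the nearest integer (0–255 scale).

129

t = 3295/100 = 32.95; the t ≤ 66 branch applies.
B = 138.5·ln(32.95 − 10) − 305.0 = 138.5·ln 22.95 − 305.0 = 138.5·3.1333 − 305.0 = 128.965.
Rounded: 129.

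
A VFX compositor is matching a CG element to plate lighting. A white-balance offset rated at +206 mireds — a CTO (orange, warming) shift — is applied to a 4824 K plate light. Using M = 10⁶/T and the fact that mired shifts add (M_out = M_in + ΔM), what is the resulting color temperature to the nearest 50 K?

2400 K

M_in = 10⁶/4824 = 207.30 mireds.
M_out = 207.30 + (+206) = 413.30 mireds.
T_out = 10⁶/413.30 = 2419.6 K → 2400 K.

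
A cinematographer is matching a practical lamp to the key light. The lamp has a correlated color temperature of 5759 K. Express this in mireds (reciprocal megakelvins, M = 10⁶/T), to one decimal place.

M = 10⁶ / 5759 = 173.641 → 173.6 mireds.

173.6 mireds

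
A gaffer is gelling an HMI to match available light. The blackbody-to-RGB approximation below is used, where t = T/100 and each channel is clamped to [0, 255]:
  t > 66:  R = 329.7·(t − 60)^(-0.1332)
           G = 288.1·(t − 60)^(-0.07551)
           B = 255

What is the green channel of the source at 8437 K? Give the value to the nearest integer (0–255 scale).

226

t = 8437/100 = 84.37; the t > 66 branch applies.
G = 288.1·(84.37 − 60)^(-0.07551) = 288.1·24.37^(-0.07551) = 288.1·0.78574 = 226.372.
Rounded: 226.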